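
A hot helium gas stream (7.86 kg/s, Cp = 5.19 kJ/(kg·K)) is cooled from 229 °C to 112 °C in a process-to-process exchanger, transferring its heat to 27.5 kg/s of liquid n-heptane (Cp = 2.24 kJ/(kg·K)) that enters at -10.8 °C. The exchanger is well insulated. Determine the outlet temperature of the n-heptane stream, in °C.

Heat released by hot stream: Q = 7.86 × 5.19 × (229 − 112) = 4772.8 kJ/s
Energy balance on cold side (adiabatic exchanger): Q = ṁ_c·Cp_c·(T_c,out − T_c,in)
T_c,out = -10.8 + 4772.8/(27.5 × 2.24) = 66.681 °C

T_c,out = 66.7 °C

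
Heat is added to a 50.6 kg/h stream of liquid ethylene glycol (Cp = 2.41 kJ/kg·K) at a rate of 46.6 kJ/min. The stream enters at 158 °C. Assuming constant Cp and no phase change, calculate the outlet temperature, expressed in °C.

Q = 46.6 kJ/min = 2796 kJ/h
ΔT = Q/(ṁ·Cp) = 2796/(50.6×2.41) = 22.928 K
T_out = 158 + 22.928 = 180.93 °C

T_out = 181 °C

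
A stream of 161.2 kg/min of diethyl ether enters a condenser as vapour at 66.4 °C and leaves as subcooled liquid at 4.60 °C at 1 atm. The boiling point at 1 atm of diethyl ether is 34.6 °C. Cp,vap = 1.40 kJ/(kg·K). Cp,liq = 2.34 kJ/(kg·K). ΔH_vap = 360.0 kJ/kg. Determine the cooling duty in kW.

Q_c = 1280 kW

vapour 66.4→34.6 °C: -44.52 kJ/kg
condensation at 34.6 °C: -360 kJ/kg
liquid 34.6→4.60 °C: -70.2 kJ/kg
Δh = -44.52 + -360 + -70.2 = -474.72 kJ/kg
Q = ṁ·Δh = 161.2 kg/min × -474.72 kJ/kg = -76525 kJ/min
|Q| = 1275.4 kW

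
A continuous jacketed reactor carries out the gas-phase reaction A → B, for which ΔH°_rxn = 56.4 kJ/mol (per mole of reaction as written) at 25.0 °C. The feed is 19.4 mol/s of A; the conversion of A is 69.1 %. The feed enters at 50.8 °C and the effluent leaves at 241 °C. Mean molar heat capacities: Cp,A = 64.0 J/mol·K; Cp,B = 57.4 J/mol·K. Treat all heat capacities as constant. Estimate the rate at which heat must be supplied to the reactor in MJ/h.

Extent of reaction ξ = 0.691 × 19.4 = 13.405 mol/s
Reaction term: ξ·ΔH°_rxn = 13.405 × 56.4 = 756.06 kJ/s
Sensible, feed 50.8→25 °C: -32.033 kJ/s
Outlet flows (mol/s): A 5.9946, B 13.405
Sensible, products 25→241 °C: 249.07 kJ/s
Q = ΔH = 973.11 kJ/s = 973.11 kW
Heat supplied = 3503.2 MJ/h

Q_in = 3500 MJ/h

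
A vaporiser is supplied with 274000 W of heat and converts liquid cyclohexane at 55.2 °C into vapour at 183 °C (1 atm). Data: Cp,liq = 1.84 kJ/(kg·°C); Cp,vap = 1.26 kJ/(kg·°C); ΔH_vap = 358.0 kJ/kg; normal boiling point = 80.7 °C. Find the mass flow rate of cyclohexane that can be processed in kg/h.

Δh = 1.84×(80.7−55.2) + 358.0 + 1.26×(183−80.7) = 533.82 kJ/kg
Q = 274000 W = 274 kJ/s = 986400 kJ/h
ṁ = Q/Δh = 986400 / 533.82 = 1847.8 kg/h

ṁ = 1850 kg/h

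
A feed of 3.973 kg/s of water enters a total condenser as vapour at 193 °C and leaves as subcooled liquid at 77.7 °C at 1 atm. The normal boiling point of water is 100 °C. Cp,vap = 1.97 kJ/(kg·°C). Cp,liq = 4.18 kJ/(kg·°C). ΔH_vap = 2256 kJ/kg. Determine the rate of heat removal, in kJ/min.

Q_c = 604000 kJ/min

vapour 193→100 °C: -183.21 kJ/kg
condensation at 100 °C: -2256 kJ/kg
liquid 100→77.7 °C: -93.214 kJ/kg
Δh = -183.21 + -2256 + -93.214 = -2532.4 kJ/kg
Q = ṁ·Δh = 3.973 kg/s × -2532.4 kJ/kg = -10061 kJ/s
|Q| = 10061 kW = 603680 kJ/min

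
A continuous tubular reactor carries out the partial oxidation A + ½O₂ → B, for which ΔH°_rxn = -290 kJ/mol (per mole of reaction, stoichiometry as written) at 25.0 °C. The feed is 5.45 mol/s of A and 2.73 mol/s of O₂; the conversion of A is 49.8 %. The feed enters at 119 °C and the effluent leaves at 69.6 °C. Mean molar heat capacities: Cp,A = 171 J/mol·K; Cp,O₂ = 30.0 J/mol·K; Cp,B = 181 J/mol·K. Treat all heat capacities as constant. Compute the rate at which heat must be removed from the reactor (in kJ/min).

Extent of reaction ξ = 0.498 × 5.45 = 2.7141 mol/s
Reaction term: ξ·ΔH°_rxn = 2.7141 × -290 = -787.09 kJ/s
Sensible, feed 119→25 °C: -95.302 kJ/s
Outlet flows (mol/s): A 2.7359, O₂ 1.3729, B 2.7141
Sensible, products 25→69.6 °C: 44.612 kJ/s
Q = ΔH = -837.78 kJ/s = -837.78 kW
Heat removed = 50267 kJ/min

Q_out = 50300 kJ/min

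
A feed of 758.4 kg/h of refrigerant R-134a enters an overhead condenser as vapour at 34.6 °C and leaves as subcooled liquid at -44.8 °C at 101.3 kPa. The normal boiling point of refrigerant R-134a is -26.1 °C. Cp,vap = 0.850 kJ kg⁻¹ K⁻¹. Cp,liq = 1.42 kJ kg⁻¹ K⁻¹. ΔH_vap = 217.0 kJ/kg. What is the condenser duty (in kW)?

Q_c = 62.2 kW

vapour 34.6→-26.1 °C: -51.595 kJ/kg
condensation at -26.1 °C: -217 kJ/kg
liquid -26.1→-44.8 °C: -26.554 kJ/kg
Δh = -51.595 + -217 + -26.554 = -295.15 kJ/kg
Q = ṁ·Δh = 758.4 kg/h × -295.15 kJ/kg = -223840 kJ/h
|Q| = 62.178 kW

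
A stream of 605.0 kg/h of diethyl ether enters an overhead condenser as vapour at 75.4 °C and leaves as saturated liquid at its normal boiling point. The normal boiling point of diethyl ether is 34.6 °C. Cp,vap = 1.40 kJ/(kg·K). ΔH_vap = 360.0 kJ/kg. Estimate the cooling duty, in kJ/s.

vapour 75.4→34.6 °C: -57.12 kJ/kg
condensation at 34.6 °C: -360 kJ/kg
Δh = -57.12 + -360 = -417.12 kJ/kg
Q = ṁ·Δh = 605.0 kg/h × -417.12 kJ/kg = -252360 kJ/h
|Q| = 70.099 kW

Q_c = 70.1 kJ/s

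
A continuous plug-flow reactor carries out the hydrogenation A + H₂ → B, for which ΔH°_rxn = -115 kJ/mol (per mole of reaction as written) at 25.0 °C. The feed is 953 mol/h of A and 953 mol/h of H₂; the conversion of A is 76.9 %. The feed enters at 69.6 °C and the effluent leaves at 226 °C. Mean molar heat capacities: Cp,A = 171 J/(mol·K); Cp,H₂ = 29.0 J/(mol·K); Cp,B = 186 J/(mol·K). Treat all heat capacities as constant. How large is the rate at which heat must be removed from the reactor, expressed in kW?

Extent of reaction ξ = 0.769 × 953 = 732.86 mol/h
Reaction term: ξ·ΔH°_rxn = 732.86 × -115 = -84279 kJ/h
Sensible, feed 69.6→25 °C: -8500.8 kJ/h
Outlet flows (mol/h): A 220.14, H₂ 220.14, B 732.86
Sensible, products 25→226 °C: 36248 kJ/h
Q = ΔH = -56531 kJ/h = -15.703 kW
Heat removed = 15.703 kW

Q_out = 15.7 kW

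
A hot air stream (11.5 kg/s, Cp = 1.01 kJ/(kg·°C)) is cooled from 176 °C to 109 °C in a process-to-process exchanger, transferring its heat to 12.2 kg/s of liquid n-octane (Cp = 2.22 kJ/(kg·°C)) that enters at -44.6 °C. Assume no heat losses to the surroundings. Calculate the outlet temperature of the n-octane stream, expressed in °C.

Heat released by hot stream: Q = 11.5 × 1.01 × (176 − 109) = 778.21 kJ/s
Energy balance on cold side (adiabatic exchanger): Q = ṁ_c·Cp_c·(T_c,out − T_c,in)
T_c,out = -44.6 + 778.21/(12.2 × 2.22) = -15.867 °C

T_c,out = -15.9 °C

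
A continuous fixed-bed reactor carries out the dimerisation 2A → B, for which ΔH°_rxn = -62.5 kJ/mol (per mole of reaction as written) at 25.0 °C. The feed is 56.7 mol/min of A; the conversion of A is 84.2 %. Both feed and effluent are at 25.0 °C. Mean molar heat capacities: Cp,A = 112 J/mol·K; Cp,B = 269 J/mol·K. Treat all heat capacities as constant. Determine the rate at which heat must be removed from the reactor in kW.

Extent of reaction ξ = 0.842 × 56.7 / 2 = 23.871 mol/min
Reaction term: ξ·ΔH°_rxn = 23.871 × -62.5 = -1491.9 kJ/min
Q = ΔH = -1491.9 kJ/min = -24.865 kW
Heat removed = 24.865 kW

Q_out = 24.9 kW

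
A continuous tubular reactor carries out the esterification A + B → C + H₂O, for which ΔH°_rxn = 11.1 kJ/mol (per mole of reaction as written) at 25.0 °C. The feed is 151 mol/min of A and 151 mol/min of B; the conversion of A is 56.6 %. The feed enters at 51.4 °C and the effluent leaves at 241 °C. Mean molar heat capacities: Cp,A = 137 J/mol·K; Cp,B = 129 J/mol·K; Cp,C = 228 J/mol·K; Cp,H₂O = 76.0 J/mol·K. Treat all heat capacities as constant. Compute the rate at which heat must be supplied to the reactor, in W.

Q_in = 154000 W

Extent of reaction ξ = 0.566 × 151 = 85.466 mol/min
Reaction term: ξ·ΔH°_rxn = 85.466 × 11.1 = 948.67 kJ/min
Sensible, feed 51.4→25 °C: -1060.4 kJ/min
Outlet flows (mol/min): A 65.534, B 65.534, C 85.466, H₂O 85.466
Sensible, products 25→241 °C: 9377.4 kJ/min
Q = ΔH = 9265.7 kJ/min = 154.43 kW
Heat supplied = 154430 W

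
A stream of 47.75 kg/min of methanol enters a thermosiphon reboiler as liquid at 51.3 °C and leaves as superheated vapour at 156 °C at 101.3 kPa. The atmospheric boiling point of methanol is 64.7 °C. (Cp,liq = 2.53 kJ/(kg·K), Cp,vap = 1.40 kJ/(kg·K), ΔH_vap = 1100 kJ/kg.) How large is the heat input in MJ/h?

Q = 3610 MJ/h

liquid 51.3→64.7 °C: 33.902 kJ/kg
vaporisation at 64.7 °C: 1100 kJ/kg
vapour 64.7→156 °C: 127.82 kJ/kg
Δh = 33.902 + 1100 + 127.82 = 1261.7 kJ/kg
Q = ṁ·Δh = 47.75 kg/min × 1261.7 kJ/kg = 60247 kJ/min
|Q| = 1004.1 kW = 3614.8 MJ/h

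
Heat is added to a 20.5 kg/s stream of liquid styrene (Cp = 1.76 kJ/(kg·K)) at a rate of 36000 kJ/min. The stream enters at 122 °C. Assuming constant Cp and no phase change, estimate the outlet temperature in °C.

T_out = 139 °C

Q = 36000 kJ/min = 600 kJ/s
ΔT = Q/(ṁ·Cp) = 600/(20.5×1.76) = 16.63 K
T_out = 122 + 16.63 = 138.63 °C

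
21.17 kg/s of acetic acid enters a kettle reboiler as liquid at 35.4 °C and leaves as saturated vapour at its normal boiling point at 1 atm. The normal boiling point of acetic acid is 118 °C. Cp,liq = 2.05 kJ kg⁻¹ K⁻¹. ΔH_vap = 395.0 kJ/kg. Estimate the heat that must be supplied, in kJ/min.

liquid 35.4→118 °C: 169.33 kJ/kg
vaporisation at 118 °C: 395 kJ/kg
Δh = 169.33 + 395 = 564.33 kJ/kg
Q = ṁ·Δh = 21.17 kg/s × 564.33 kJ/kg = 11947 kJ/s
|Q| = 11947 kW = 716810 kJ/min

Q = 717000 kJ/min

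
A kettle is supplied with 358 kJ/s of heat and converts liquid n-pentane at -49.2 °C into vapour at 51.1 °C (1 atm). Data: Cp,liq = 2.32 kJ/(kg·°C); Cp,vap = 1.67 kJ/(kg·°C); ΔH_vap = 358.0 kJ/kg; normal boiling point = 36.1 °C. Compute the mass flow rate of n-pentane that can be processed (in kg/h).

Δh = 2.32×(36.1−-49.2) + 358.0 + 1.67×(51.1−36.1) = 580.95 kJ/kg
Q = 358 kJ/s = 358 kJ/s = 1.2888e+06 kJ/h
ṁ = Q/Δh = 1.2888e+06 / 580.95 = 2218.5 kg/h

ṁ = 2220 kg/h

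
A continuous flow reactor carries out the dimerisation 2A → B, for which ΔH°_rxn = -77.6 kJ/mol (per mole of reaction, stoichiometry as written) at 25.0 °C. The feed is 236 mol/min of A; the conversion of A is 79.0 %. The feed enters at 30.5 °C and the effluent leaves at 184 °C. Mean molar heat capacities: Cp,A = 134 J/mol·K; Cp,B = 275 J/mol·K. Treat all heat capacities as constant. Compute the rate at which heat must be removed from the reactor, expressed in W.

Extent of reaction ξ = 0.790 × 236 / 2 = 93.22 mol/min
Reaction term: ξ·ΔH°_rxn = 93.22 × -77.6 = -7233.9 kJ/min
Sensible, feed 30.5→25 °C: -173.93 kJ/min
Outlet flows (mol/min): A 49.56, B 93.22
Sensible, products 25→184 °C: 5132 kJ/min
Q = ΔH = -2275.8 kJ/min = -37.931 kW
Heat removed = 37931 W

Q_out = 37900 W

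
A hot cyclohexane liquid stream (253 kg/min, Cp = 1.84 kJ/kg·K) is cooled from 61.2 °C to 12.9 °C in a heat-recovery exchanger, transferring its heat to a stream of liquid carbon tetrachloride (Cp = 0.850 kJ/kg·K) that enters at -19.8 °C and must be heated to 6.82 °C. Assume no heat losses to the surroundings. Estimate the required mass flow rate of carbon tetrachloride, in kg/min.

ṁ_c = 994 kg/min

Heat released by hot stream: Q = 253 × 1.84 × (61.2 − 12.9) = 22485 kJ/min
Energy balance on cold side (adiabatic exchanger): Q = ṁ_c·Cp_c·(T_c,out − T_c,in)
ṁ_c = 22485 / [0.850 × (6.82 − -19.8)] = 993.71 kg/min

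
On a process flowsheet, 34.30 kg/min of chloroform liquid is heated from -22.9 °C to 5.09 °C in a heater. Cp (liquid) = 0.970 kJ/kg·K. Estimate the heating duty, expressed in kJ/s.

Q = ṁ·Cp·ΔT = 34.30 × 0.970 × (5.09 − -22.9) = 931.26 kJ/min
Converting: 931.26 / 60 s = 15.521 kW

Q = 15.5 kJ/s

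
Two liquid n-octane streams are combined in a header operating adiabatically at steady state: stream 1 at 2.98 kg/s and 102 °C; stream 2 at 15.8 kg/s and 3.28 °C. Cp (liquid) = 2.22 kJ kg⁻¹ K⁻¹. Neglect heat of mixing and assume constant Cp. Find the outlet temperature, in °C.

T_out = 18.9 °C

Adiabatic, steady state ⇒ Σ ṁᵢCp,ᵢ(T_out − Tᵢ) = 0
T_out = Σ ṁᵢCp,ᵢTᵢ / Σ ṁᵢCp,ᵢ
      = 789.84 / 41.692 = 18.945 °C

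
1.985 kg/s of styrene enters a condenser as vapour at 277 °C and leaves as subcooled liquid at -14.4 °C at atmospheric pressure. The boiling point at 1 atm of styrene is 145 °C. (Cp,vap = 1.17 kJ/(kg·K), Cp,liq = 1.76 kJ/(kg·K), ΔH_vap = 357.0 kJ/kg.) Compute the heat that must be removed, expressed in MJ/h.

vapour 277→145 °C: -154.44 kJ/kg
condensation at 145 °C: -357 kJ/kg
liquid 145→-14.4 °C: -280.54 kJ/kg
Δh = -154.44 + -357 + -280.54 = -791.98 kJ/kg
Q = ṁ·Δh = 1.985 kg/s × -791.98 kJ/kg = -1572.1 kJ/s
|Q| = 1572.1 kW = 5659.5 MJ/h

Q_c = 5660 MJ/h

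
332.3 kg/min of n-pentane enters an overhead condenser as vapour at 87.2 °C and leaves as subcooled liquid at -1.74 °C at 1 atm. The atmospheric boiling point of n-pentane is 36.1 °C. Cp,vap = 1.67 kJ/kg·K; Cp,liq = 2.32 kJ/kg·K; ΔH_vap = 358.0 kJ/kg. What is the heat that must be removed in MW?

vapour 87.2→36.1 °C: -85.337 kJ/kg
condensation at 36.1 °C: -358 kJ/kg
liquid 36.1→-1.74 °C: -87.789 kJ/kg
Δh = -85.337 + -358 + -87.789 = -531.13 kJ/kg
Q = ṁ·Δh = 332.3 kg/min × -531.13 kJ/kg = -176490 kJ/min
|Q| = 2941.6 kW = 2.9416 MW

Q_c = 2.94 MW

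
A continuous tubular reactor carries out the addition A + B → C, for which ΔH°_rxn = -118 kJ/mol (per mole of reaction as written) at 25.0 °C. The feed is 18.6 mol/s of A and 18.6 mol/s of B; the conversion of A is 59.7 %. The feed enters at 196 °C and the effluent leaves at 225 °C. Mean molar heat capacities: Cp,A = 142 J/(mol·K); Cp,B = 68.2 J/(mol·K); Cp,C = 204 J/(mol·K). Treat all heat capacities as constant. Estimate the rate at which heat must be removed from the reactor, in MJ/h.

Q_out = 4360 MJ/h

Extent of reaction ξ = 0.597 × 18.6 = 11.104 mol/s
Reaction term: ξ·ΔH°_rxn = 11.104 × -118 = -1310.3 kJ/s
Sensible, feed 196→25 °C: -668.56 kJ/s
Outlet flows (mol/s): A 7.4958, B 7.4958, C 11.104
Sensible, products 25→225 °C: 768.17 kJ/s
Q = ΔH = -1210.7 kJ/s = -1210.7 kW
Heat removed = 4358.5 MJ/h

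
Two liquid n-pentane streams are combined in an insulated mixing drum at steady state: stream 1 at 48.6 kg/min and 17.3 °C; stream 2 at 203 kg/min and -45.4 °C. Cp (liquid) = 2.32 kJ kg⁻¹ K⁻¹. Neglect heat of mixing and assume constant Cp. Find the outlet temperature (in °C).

Adiabatic, steady state ⇒ Σ ṁᵢCp,ᵢ(T_out − Tᵢ) = 0
Σ ṁᵢCp,ᵢTᵢ = 48.6×2.32×17.3 + 203×2.32×-45.4 = -19431
Σ ṁᵢCp,ᵢ = 48.6×2.32 + 203×2.32 = 583.71
T_out = -19431 / 583.71 = -33.289 °C

T_out = -33.3 °C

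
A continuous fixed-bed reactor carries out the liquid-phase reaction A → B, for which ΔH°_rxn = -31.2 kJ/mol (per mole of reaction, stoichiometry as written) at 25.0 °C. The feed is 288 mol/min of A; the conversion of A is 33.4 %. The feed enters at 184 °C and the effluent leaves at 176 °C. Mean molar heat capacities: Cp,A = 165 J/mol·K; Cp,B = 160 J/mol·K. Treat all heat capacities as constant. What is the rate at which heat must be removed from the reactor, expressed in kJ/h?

Extent of reaction ξ = 0.334 × 288 = 96.192 mol/min
Reaction term: ξ·ΔH°_rxn = 96.192 × -31.2 = -3001.2 kJ/min
Sensible, feed 184→25 °C: -7555.7 kJ/min
Outlet flows (mol/min): A 191.81, B 96.192
Sensible, products 25→176 °C: 7102.9 kJ/min
Q = ΔH = -3454 kJ/min = -57.566 kW
Heat removed = 207240 kJ/h

Q_out = 207000 kJ/h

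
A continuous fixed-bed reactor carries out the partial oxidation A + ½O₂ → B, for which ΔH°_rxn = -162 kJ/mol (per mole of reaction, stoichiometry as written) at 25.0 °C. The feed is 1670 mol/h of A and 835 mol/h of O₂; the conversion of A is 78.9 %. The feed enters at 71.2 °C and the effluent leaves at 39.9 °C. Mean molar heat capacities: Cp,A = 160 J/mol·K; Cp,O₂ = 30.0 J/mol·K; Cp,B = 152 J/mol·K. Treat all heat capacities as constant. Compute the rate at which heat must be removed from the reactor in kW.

Q_out = 62.0 kW

Extent of reaction ξ = 0.789 × 1670 = 1317.6 mol/h
Reaction term: ξ·ΔH°_rxn = 1317.6 × -162 = -213460 kJ/h
Sensible, feed 71.2→25 °C: -13502 kJ/h
Outlet flows (mol/h): A 352.37, O₂ 176.18, B 1317.6
Sensible, products 25→39.9 °C: 3903 kJ/h
Q = ΔH = -223060 kJ/h = -61.96 kW
Heat removed = 61.96 kW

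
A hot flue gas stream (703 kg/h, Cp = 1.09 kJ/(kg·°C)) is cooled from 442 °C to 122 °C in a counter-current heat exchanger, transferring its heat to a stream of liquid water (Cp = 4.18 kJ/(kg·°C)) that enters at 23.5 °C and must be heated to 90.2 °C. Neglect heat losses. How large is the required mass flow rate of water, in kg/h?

Heat released by hot stream: Q = 703 × 1.09 × (442 − 122) = 245210 kJ/h
Energy balance on cold side (adiabatic exchanger): Q = ṁ_c·Cp_c·(T_c,out − T_c,in)
ṁ_c = 245210 / [4.18 × (90.2 − 23.5)] = 879.49 kg/h

ṁ_c = 879 kg/h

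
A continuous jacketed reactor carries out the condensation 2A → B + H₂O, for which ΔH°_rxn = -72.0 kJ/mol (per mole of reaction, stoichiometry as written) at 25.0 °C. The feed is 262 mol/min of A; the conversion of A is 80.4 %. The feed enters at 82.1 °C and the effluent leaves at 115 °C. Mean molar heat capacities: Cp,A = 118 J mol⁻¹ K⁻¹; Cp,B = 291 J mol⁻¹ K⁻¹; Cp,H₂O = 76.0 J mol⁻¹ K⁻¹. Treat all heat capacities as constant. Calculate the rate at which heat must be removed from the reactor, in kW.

Extent of reaction ξ = 0.804 × 262 / 2 = 105.32 mol/min
Reaction term: ξ·ΔH°_rxn = 105.32 × -72.0 = -7583.3 kJ/min
Sensible, feed 82.1→25 °C: -1765.3 kJ/min
Outlet flows (mol/min): A 51.352, B 105.32, H₂O 105.32
Sensible, products 25→115 °C: 4024.2 kJ/min
Q = ΔH = -5324.4 kJ/min = -88.74 kW
Heat removed = 88.74 kW

Q_out = 88.7 kW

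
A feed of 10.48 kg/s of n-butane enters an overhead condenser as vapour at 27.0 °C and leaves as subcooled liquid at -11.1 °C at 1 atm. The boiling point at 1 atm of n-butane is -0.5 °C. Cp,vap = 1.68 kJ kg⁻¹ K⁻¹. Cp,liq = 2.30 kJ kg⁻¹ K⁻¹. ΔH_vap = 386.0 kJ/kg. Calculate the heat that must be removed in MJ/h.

vapour 27.0→-0.5 °C: -46.2 kJ/kg
condensation at -0.5 °C: -386 kJ/kg
liquid -0.5→-11.1 °C: -24.38 kJ/kg
Δh = -46.2 + -386 + -24.38 = -456.58 kJ/kg
Q = ṁ·Δh = 10.48 kg/s × -456.58 kJ/kg = -4785 kJ/s
|Q| = 4785 kW = 17226 MJ/h

Q_c = 17200 MJ/h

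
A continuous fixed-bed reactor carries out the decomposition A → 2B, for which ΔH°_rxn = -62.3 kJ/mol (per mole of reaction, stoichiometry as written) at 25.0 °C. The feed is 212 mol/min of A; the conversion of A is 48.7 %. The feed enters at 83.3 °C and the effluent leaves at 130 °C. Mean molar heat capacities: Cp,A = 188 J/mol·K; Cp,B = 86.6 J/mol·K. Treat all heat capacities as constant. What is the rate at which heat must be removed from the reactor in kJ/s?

Extent of reaction ξ = 0.487 × 212 = 103.24 mol/min
Reaction term: ξ·ΔH°_rxn = 103.24 × -62.3 = -6432.1 kJ/min
Sensible, feed 83.3→25 °C: -2323.6 kJ/min
Outlet flows (mol/min): A 108.76, B 206.49
Sensible, products 25→130 °C: 4024.4 kJ/min
Q = ΔH = -4731.3 kJ/min = -78.854 kW
Heat removed = 78.854 kJ/s

Q_out = 78.9 kJ/s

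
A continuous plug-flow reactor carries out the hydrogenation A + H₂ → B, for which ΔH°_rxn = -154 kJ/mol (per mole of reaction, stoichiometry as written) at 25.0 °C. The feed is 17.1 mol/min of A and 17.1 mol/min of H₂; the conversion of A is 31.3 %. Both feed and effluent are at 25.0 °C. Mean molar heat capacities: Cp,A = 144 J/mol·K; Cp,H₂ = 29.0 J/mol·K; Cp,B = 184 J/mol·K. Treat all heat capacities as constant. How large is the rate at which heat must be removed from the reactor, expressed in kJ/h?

Q_out = 49500 kJ/h

Extent of reaction ξ = 0.313 × 17.1 = 5.3523 mol/min
Reaction term: ξ·ΔH°_rxn = 5.3523 × -154 = -824.25 kJ/min
Q = ΔH = -824.25 kJ/min = -13.738 kW
Heat removed = 49455 kJ/h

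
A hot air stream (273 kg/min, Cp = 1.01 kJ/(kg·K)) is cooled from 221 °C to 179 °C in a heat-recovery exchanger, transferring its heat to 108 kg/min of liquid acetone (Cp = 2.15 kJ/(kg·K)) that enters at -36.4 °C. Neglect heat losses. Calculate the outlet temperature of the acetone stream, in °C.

Heat released by hot stream: Q = 273 × 1.01 × (221 − 179) = 11581 kJ/min
Energy balance on cold side (adiabatic exchanger): Q = ṁ_c·Cp_c·(T_c,out − T_c,in)
T_c,out = -36.4 + 11581/(108 × 2.15) = 13.474 °C

T_c,out = 13.5 °C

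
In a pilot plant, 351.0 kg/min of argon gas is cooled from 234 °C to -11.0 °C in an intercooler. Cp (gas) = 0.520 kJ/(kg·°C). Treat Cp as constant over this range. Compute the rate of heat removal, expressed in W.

Q_c = 745000 W

Q = ṁ·Cp·ΔT = 351.0 × 0.520 × (-11.0 − 234) = -44717 kJ/min
Converting: 44717 / 60 s = 745.29 kW
Cooling duty = 745290 W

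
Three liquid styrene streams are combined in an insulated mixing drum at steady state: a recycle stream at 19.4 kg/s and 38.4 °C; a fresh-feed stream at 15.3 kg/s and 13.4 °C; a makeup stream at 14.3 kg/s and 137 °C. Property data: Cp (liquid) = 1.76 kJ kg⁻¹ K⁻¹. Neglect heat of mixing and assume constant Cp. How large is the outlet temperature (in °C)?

T_out = 59.4 °C

Adiabatic, steady state ⇒ Σ ṁᵢCp,ᵢ(T_out − Tᵢ) = 0
Σ ṁᵢCp,ᵢTᵢ = 19.4×1.76×38.4 + 15.3×1.76×13.4 + 14.3×1.76×137 = 5120
Σ ṁᵢCp,ᵢ = 19.4×1.76 + 15.3×1.76 + 14.3×1.76 = 86.24
T_out = 5120 / 86.24 = 59.369 °C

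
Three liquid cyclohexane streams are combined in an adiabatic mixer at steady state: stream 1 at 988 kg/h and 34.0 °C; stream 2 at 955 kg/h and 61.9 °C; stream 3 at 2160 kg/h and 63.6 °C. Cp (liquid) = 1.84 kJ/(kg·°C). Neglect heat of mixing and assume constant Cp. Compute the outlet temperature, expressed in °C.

T_out = 56.1 °C

No heat crosses the boundary, so H_out = H_in.
Σ ṁᵢCp,ᵢTᵢ = 988×1.84×34.0 + 955×1.84×61.9 + 2160×1.84×63.6 = 423350
Σ ṁᵢCp,ᵢ = 988×1.84 + 955×1.84 + 2160×1.84 = 7549.5
T_out = 423350 / 7549.5 = 56.077 °C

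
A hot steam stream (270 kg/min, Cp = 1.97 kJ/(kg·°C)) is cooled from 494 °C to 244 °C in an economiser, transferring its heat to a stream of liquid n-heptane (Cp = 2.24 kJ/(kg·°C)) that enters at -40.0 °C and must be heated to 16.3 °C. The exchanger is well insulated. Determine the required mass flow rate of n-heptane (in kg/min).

Heat released by hot stream: Q = 270 × 1.97 × (494 − 244) = 132980 kJ/min
Energy balance on cold side (adiabatic exchanger): Q = ṁ_c·Cp_c·(T_c,out − T_c,in)
ṁ_c = 132980 / [2.24 × (16.3 − -40.0)] = 1054.4 kg/min

ṁ_c = 1050 kg/min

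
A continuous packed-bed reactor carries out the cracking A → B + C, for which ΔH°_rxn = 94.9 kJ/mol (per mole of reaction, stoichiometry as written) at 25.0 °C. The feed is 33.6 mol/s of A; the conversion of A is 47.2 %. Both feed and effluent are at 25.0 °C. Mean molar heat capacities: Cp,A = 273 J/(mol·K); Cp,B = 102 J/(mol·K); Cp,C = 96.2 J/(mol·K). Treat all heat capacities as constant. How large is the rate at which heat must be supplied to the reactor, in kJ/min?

Q_in = 90300 kJ/min

Extent of reaction ξ = 0.472 × 33.6 = 15.859 mol/s
Reaction term: ξ·ΔH°_rxn = 15.859 × 94.9 = 1505 kJ/s
Q = ΔH = 1505 kJ/s = 1505 kW
Heat supplied = 90302 kJ/min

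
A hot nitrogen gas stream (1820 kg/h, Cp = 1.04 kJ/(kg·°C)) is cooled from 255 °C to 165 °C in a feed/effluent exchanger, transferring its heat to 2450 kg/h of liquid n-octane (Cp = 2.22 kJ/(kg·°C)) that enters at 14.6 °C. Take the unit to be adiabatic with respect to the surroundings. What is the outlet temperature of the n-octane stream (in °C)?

Heat released by hot stream: Q = 1820 × 1.04 × (255 − 165) = 170350 kJ/h
Energy balance on cold side (adiabatic exchanger): Q = ṁ_c·Cp_c·(T_c,out − T_c,in)
T_c,out = 14.6 + 170350/(2450 × 2.22) = 45.92 °C

T_c,out = 45.9 °C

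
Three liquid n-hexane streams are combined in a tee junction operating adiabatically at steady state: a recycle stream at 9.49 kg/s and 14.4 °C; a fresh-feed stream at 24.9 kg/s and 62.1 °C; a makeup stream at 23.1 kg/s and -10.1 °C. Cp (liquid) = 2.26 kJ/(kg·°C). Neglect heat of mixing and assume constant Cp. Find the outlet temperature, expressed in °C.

T_out = 25.2 °C

Energy balance with Q = 0: Σ ṁᵢCp,ᵢ(T_out − Tᵢ) = 0
T_out = Σ ṁᵢCp,ᵢTᵢ / Σ ṁᵢCp,ᵢ
      = 3276.2 / 129.93 = 25.215 °C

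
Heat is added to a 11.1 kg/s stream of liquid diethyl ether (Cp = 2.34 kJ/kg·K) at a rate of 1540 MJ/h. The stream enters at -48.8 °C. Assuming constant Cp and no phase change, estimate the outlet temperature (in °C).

T_out = -32.3 °C

Q = 1540 MJ/h = 427.78 kJ/s
ΔT = Q/(ṁ·Cp) = 427.78/(11.1×2.34) = 16.469 K
T_out = -48.8 + 16.469 = -32.331 °C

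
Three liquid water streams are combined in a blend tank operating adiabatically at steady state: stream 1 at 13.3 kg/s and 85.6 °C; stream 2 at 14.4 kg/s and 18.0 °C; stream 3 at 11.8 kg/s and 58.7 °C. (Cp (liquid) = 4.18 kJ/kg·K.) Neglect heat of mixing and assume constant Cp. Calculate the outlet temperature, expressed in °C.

No heat crosses the boundary, so H_out = H_in.
Σ ṁᵢCp,ᵢTᵢ = 13.3×4.18×85.6 + 14.4×4.18×18.0 + 11.8×4.18×58.7 = 8737.6
Σ ṁᵢCp,ᵢ = 13.3×4.18 + 14.4×4.18 + 11.8×4.18 = 165.11
T_out = 8737.6 / 165.11 = 52.92 °C

T_out = 52.9 °C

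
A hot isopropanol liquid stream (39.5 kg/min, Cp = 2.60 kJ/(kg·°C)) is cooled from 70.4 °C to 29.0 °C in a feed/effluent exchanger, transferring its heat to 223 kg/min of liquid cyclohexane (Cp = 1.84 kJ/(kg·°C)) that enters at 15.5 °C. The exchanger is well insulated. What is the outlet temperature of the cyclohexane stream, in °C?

Heat released by hot stream: Q = 39.5 × 2.60 × (70.4 − 29.0) = 4251.8 kJ/min
Energy balance on cold side (adiabatic exchanger): Q = ṁ_c·Cp_c·(T_c,out − T_c,in)
T_c,out = 15.5 + 4251.8/(223 × 1.84) = 25.862 °C

T_c,out = 25.9 °C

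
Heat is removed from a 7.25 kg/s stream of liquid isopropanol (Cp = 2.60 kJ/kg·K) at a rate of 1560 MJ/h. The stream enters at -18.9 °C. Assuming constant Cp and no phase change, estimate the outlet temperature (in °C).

T_out = -41.9 °C

Q = 1560 MJ/h = 433.33 kJ/s
ΔT = Q/(ṁ·Cp) = 433.33/(7.25×2.60) = 22.989 K
T_out = -18.9 − 22.989 = -41.889 °C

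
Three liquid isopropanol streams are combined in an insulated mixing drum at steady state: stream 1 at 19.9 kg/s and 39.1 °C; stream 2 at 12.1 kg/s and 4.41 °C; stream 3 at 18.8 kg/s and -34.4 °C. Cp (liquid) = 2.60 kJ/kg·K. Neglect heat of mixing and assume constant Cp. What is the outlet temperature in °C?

Adiabatic, steady state ⇒ Σ ṁᵢCp,ᵢ(T_out − Tᵢ) = 0
Σ ṁᵢCp,ᵢTᵢ = 19.9×2.60×39.1 + 12.1×2.60×4.41 + 18.8×2.60×-34.4 = 480.3
Σ ṁᵢCp,ᵢ = 19.9×2.60 + 12.1×2.60 + 18.8×2.60 = 132.08
T_out = 480.3 / 132.08 = 3.6364 °C

T_out = 3.64 °C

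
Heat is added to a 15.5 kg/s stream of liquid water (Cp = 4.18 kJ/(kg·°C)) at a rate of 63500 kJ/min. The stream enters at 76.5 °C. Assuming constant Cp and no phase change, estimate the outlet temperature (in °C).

T_out = 92.8 °C

Q = 63500 kJ/min = 1058.3 kJ/s
ΔT = Q/(ṁ·Cp) = 1058.3/(15.5×4.18) = 16.335 K
T_out = 76.5 + 16.335 = 92.835 °C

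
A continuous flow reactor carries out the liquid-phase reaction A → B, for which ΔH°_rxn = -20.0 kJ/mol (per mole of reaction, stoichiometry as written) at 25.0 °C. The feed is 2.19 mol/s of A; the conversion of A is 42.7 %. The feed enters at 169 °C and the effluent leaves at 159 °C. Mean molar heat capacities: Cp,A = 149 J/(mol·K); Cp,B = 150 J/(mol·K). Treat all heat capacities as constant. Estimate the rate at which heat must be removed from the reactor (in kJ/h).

Extent of reaction ξ = 0.427 × 2.19 = 0.93513 mol/s
Reaction term: ξ·ΔH°_rxn = 0.93513 × -20.0 = -18.703 kJ/s
Sensible, feed 169→25 °C: -46.989 kJ/s
Outlet flows (mol/s): A 1.2549, B 0.93513
Sensible, products 25→159 °C: 43.851 kJ/s
Q = ΔH = -21.84 kJ/s = -21.84 kW
Heat removed = 78625 kJ/h

Q_out = 78600 kJ/h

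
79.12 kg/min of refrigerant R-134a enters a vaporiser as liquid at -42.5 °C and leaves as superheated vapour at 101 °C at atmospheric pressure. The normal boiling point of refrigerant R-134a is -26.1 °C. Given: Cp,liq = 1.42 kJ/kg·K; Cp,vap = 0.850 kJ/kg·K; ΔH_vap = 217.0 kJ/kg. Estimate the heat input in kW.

Q = 459 kW

liquid -42.5→-26.1 °C: 23.288 kJ/kg
vaporisation at -26.1 °C: 217 kJ/kg
vapour -26.1→101 °C: 108.03 kJ/kg
Δh = 23.288 + 217 + 108.03 = 348.32 kJ/kg
Q = ṁ·Δh = 79.12 kg/min × 348.32 kJ/kg = 27559 kJ/min
|Q| = 459.32 kW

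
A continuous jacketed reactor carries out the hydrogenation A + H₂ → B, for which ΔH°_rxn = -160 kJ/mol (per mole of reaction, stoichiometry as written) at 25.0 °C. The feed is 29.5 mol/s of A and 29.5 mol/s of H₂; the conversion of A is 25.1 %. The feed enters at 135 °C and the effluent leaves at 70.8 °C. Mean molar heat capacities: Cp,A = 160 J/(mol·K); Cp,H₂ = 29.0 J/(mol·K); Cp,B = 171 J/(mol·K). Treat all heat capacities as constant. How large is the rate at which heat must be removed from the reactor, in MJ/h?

Q_out = 5580 MJ/h

Extent of reaction ξ = 0.251 × 29.5 = 7.4045 mol/s
Reaction term: ξ·ΔH°_rxn = 7.4045 × -160 = -1184.7 kJ/s
Sensible, feed 135→25 °C: -613.3 kJ/s
Outlet flows (mol/s): A 22.096, H₂ 22.096, B 7.4045
Sensible, products 25→70.8 °C: 249.25 kJ/s
Q = ΔH = -1548.8 kJ/s = -1548.8 kW
Heat removed = 5575.6 MJ/h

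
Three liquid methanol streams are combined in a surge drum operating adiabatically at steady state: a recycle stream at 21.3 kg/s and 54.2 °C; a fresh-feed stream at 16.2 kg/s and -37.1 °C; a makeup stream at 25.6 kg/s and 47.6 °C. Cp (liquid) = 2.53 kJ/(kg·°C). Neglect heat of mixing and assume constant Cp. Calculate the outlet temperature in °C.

T_out = 28.1 °C

Adiabatic, steady state ⇒ Σ ṁᵢCp,ᵢ(T_out − Tᵢ) = 0
Σ ṁᵢCp,ᵢTᵢ = 21.3×2.53×54.2 + 16.2×2.53×-37.1 + 25.6×2.53×47.6 = 4483.2
Σ ṁᵢCp,ᵢ = 21.3×2.53 + 16.2×2.53 + 25.6×2.53 = 159.64
T_out = 4483.2 / 159.64 = 28.082 °C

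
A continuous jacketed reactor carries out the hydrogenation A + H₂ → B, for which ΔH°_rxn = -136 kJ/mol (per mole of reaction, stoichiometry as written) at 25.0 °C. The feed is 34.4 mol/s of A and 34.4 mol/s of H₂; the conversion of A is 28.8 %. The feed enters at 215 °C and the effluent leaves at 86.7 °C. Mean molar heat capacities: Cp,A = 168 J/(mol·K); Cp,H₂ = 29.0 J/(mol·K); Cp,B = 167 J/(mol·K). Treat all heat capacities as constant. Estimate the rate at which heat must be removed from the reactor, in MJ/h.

Q_out = 8050 MJ/h

Extent of reaction ξ = 0.288 × 34.4 = 9.9072 mol/s
Reaction term: ξ·ΔH°_rxn = 9.9072 × -136 = -1347.4 kJ/s
Sensible, feed 215→25 °C: -1287.6 kJ/s
Outlet flows (mol/s): A 24.493, H₂ 24.493, B 9.9072
Sensible, products 25→86.7 °C: 399.79 kJ/s
Q = ΔH = -2235.2 kJ/s = -2235.2 kW
Heat removed = 8046.7 MJ/h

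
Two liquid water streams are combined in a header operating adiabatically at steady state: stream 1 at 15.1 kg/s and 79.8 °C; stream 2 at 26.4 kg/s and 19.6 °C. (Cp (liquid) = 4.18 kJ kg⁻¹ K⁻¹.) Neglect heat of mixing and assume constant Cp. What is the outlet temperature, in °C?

T_out = 41.5 °C

Adiabatic, steady state ⇒ Σ ṁᵢCp,ᵢ(T_out − Tᵢ) = 0
Σ ṁᵢCp,ᵢTᵢ = 15.1×4.18×79.8 + 26.4×4.18×19.6 = 7199.7
Σ ṁᵢCp,ᵢ = 15.1×4.18 + 26.4×4.18 = 173.47
T_out = 7199.7 / 173.47 = 41.504 °C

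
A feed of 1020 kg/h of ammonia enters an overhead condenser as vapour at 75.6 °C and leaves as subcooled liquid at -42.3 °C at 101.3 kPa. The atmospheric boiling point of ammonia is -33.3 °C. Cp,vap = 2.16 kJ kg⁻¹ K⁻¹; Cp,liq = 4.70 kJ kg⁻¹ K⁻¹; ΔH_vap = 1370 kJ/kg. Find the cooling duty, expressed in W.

vapour 75.6→-33.3 °C: -235.22 kJ/kg
condensation at -33.3 °C: -1370 kJ/kg
liquid -33.3→-42.3 °C: -42.3 kJ/kg
Δh = -235.22 + -1370 + -42.3 = -1647.5 kJ/kg
Q = ṁ·Δh = 1020 kg/h × -1647.5 kJ/kg = -1.6805e+06 kJ/h
|Q| = 466.8 kW = 466800 W

Q_c = 467000 W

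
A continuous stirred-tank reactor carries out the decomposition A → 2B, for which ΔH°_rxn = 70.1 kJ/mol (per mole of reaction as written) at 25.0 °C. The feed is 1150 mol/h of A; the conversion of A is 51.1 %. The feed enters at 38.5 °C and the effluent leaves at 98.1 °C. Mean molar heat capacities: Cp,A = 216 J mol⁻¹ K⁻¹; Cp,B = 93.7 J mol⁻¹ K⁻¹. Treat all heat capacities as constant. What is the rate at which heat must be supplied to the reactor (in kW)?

Q_in = 15.2 kW

Extent of reaction ξ = 0.511 × 1150 = 587.65 mol/h
Reaction term: ξ·ΔH°_rxn = 587.65 × 70.1 = 41194 kJ/h
Sensible, feed 38.5→25 °C: -3353.4 kJ/h
Outlet flows (mol/h): A 562.35, B 1175.3
Sensible, products 25→98.1 °C: 16929 kJ/h
Q = ΔH = 54770 kJ/h = 15.214 kW
Heat supplied = 15.214 kW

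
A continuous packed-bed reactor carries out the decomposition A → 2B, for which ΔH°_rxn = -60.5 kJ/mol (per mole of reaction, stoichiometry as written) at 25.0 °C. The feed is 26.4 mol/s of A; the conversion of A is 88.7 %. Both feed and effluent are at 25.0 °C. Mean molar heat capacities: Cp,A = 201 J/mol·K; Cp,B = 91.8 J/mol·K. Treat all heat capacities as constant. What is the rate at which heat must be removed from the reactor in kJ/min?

Extent of reaction ξ = 0.887 × 26.4 = 23.417 mol/s
Reaction term: ξ·ΔH°_rxn = 23.417 × -60.5 = -1416.7 kJ/s
Q = ΔH = -1416.7 kJ/s = -1416.7 kW
Heat removed = 85003 kJ/min

Q_out = 85000 kJ/min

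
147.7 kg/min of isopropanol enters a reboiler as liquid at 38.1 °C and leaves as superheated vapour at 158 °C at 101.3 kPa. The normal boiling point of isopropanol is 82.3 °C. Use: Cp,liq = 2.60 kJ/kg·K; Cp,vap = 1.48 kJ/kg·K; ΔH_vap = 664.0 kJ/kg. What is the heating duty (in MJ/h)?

liquid 38.1→82.3 °C: 114.92 kJ/kg
vaporisation at 82.3 °C: 664 kJ/kg
vapour 82.3→158 °C: 112.04 kJ/kg
Δh = 114.92 + 664 + 112.04 = 890.96 kJ/kg
Q = ṁ·Δh = 147.7 kg/min × 890.96 kJ/kg = 131590 kJ/min
|Q| = 2193.2 kW = 7895.7 MJ/h

Q = 7900 MJ/h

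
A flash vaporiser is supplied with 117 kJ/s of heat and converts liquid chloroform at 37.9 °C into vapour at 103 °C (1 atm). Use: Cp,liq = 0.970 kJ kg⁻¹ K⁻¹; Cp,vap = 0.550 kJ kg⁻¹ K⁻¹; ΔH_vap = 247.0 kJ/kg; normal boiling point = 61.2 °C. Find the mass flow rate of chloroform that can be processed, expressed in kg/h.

Δh = 0.970×(61.2−37.9) + 247.0 + 0.550×(103−61.2) = 292.59 kJ/kg
Q = 117 kJ/s = 117 kJ/s = 421200 kJ/h
ṁ = Q/Δh = 421200 / 292.59 = 1439.6 kg/h

ṁ = 1440 kg/h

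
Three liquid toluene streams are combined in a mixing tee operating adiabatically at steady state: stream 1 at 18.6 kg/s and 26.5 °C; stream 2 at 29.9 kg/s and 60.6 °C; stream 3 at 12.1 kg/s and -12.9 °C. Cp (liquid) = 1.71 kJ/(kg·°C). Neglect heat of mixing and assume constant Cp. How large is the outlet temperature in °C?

T_out = 35.5 °C

Adiabatic, steady state ⇒ Σ ṁᵢCp,ᵢ(T_out − Tᵢ) = 0
T_out = Σ ṁᵢCp,ᵢTᵢ / Σ ṁᵢCp,ᵢ
      = 3674.4 / 103.63 = 35.458 °C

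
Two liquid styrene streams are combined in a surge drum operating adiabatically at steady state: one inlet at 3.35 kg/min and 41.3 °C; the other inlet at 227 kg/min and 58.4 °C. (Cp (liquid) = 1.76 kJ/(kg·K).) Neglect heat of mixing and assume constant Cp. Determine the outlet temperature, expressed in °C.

Energy balance with Q = 0: Σ ṁᵢCp,ᵢ(T_out − Tᵢ) = 0
T_out = Σ ṁᵢCp,ᵢTᵢ / Σ ṁᵢCp,ᵢ
      = 23575 / 405.42 = 58.151 °C

T_out = 58.2 °C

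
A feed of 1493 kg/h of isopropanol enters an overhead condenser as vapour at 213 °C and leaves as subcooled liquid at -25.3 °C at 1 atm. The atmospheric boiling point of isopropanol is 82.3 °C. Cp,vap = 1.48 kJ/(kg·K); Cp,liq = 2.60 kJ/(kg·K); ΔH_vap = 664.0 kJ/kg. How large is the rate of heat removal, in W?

Q_c = 472000 W

vapour 213→82.3 °C: -193.44 kJ/kg
condensation at 82.3 °C: -664 kJ/kg
liquid 82.3→-25.3 °C: -279.76 kJ/kg
Δh = -193.44 + -664 + -279.76 = -1137.2 kJ/kg
Q = ṁ·Δh = 1493 kg/h × -1137.2 kJ/kg = -1.6978e+06 kJ/h
|Q| = 471.62 kW = 471620 W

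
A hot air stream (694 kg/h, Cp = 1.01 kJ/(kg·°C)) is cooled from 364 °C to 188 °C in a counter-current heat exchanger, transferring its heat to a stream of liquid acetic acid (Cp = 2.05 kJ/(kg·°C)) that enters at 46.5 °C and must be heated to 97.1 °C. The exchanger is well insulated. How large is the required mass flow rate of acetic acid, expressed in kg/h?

ṁ_c = 1190 kg/h

Heat released by hot stream: Q = 694 × 1.01 × (364 − 188) = 123370 kJ/h
Energy balance on cold side (adiabatic exchanger): Q = ṁ_c·Cp_c·(T_c,out − T_c,in)
ṁ_c = 123370 / [2.05 × (97.1 − 46.5)] = 1189.3 kg/h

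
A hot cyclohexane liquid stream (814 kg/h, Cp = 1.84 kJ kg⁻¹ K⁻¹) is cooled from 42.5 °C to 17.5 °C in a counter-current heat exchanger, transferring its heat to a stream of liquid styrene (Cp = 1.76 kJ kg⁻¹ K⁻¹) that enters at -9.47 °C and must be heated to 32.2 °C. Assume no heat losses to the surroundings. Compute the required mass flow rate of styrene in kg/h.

Heat released by hot stream: Q = 814 × 1.84 × (42.5 − 17.5) = 37444 kJ/h
Energy balance on cold side (adiabatic exchanger): Q = ṁ_c·Cp_c·(T_c,out − T_c,in)
ṁ_c = 37444 / [1.76 × (32.2 − -9.47)] = 510.56 kg/h

ṁ_c = 511 kg/h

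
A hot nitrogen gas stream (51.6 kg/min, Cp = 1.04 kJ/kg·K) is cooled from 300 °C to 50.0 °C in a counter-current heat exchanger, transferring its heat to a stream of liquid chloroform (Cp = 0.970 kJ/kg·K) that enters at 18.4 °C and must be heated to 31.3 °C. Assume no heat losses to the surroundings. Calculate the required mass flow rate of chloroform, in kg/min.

ṁ_c = 1070 kg/min

Heat released by hot stream: Q = 51.6 × 1.04 × (300 − 50.0) = 13416 kJ/min
Energy balance on cold side (adiabatic exchanger): Q = ṁ_c·Cp_c·(T_c,out − T_c,in)
ṁ_c = 13416 / [0.970 × (31.3 − 18.4)] = 1072.2 kg/min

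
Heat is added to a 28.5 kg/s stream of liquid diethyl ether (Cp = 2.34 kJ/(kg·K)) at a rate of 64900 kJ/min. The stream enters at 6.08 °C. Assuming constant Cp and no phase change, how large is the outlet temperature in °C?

Q = 64900 kJ/min = 1081.7 kJ/s
ΔT = Q/(ṁ·Cp) = 1081.7/(28.5×2.34) = 16.219 K
T_out = 6.08 + 16.219 = 22.299 °C

T_out = 22.3 °C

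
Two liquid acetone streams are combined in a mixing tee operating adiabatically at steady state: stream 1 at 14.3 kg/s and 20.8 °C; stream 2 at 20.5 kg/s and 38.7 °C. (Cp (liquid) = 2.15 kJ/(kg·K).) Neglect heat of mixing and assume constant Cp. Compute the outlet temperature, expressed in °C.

T_out = 31.3 °C

No heat crosses the boundary, so H_out = H_in.
Σ ṁᵢCp,ᵢTᵢ = 14.3×2.15×20.8 + 20.5×2.15×38.7 = 2345.2
Σ ṁᵢCp,ᵢ = 14.3×2.15 + 20.5×2.15 = 74.82
T_out = 2345.2 / 74.82 = 31.345 °C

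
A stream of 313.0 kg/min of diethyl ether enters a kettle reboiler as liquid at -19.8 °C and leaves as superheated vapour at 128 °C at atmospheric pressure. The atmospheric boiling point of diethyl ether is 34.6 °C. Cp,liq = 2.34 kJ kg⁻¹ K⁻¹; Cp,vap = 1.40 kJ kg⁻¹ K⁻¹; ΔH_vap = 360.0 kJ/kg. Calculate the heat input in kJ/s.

liquid -19.8→34.6 °C: 127.3 kJ/kg
vaporisation at 34.6 °C: 360 kJ/kg
vapour 34.6→128 °C: 130.76 kJ/kg
Δh = 127.3 + 360 + 130.76 = 618.06 kJ/kg
Q = ṁ·Δh = 313.0 kg/min × 618.06 kJ/kg = 193450 kJ/min
|Q| = 3224.2 kW

Q = 3220 kJ/s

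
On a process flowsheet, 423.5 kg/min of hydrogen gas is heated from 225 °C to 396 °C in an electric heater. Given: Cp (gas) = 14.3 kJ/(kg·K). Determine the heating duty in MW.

Q = ṁ·Cp·ΔT = 423.5 × 14.3 × (396 − 225) = 1.0356e+06 kJ/min
Converting: 1.0356e+06 / 60 s = 17260 kW
Heating duty = 17.26 MW

Q = 17.3 MW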